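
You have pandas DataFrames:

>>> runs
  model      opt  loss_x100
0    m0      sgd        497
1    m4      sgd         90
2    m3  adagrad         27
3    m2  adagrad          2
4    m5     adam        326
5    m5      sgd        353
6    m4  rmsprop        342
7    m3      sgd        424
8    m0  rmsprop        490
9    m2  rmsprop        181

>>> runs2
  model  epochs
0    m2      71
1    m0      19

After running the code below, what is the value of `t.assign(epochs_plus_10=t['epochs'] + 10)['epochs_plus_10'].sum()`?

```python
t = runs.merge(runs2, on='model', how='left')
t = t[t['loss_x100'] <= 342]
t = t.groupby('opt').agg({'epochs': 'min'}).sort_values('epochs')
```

merge on 'model' (how='left') → 10 rows:
  model      opt  loss_x100  epochs
0    m0      sgd        497    19.0
1    m4      sgd         90     NaN
2    m3  adagrad         27     NaN
3    m2  adagrad          2    71.0
4    m5     adam        326     NaN
5    m5      sgd        353     NaN
6    m4  rmsprop        342     NaN
7    m3      sgd        424     NaN
8    m0  rmsprop        490    19.0
9    m2  rmsprop        181    71.0
filter rows where loss_x100 <= 342:
  model      opt  loss_x100  epochs
1    m4      sgd         90     NaN
2    m3  adagrad         27     NaN
3    m2  adagrad          2    71.0
4    m5     adam        326     NaN
6    m4  rmsprop        342     NaN
9    m2  rmsprop        181    71.0
group by opt, min of epochs:
         epochs
opt            
adagrad    71.0
adam        NaN
rmsprop    71.0
sgd         NaN
sort by epochs:
         epochs
opt            
adagrad    71.0
rmsprop    71.0
adam        NaN
sgd         NaN
add column epochs_plus_10 = t['epochs'] + 10:
         epochs  epochs_plus_10
opt                            
adagrad    71.0            81.0
rmsprop    71.0            81.0
adam        NaN             NaN
sgd         NaN             NaN
Hence 162.0.

162.0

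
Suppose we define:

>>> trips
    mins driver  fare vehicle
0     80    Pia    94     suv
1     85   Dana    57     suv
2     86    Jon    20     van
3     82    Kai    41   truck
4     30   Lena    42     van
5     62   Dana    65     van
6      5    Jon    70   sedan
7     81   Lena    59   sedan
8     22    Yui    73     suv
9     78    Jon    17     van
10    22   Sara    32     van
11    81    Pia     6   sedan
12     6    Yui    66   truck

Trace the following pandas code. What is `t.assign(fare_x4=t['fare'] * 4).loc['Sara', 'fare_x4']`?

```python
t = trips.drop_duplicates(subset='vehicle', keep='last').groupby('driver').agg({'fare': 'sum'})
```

drop duplicate vehicle (keep=last):
    mins driver  fare vehicle
8     22    Yui    73     suv
10    22   Sara    32     van
11    81    Pia     6   sedan
12     6    Yui    66   truck
group by driver, sum of fare:
        fare
driver      
Pia        6
Sara      32
Yui      139
add column fare_x4 = t['fare'] * 4:
        fare  fare_x4
driver               
Pia        6       24
Sara      32      128
Yui      139      556

128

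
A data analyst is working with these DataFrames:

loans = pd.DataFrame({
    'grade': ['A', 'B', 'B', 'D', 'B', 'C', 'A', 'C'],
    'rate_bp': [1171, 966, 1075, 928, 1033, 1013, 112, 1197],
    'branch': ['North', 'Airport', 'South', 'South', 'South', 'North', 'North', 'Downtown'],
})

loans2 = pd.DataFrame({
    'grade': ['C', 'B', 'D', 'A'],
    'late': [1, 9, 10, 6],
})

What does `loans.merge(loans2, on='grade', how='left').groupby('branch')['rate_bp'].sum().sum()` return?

7495

merge on 'grade' (how='left') → 8 rows:
  grade  rate_bp    branch  late
0     A     1171     North     6
1     B      966   Airport     9
2     B     1075     South     9
3     D      928     South    10
4     B     1033     South     9
5     C     1013     North     1
6     A      112     North     6
7     C     1197  Downtown     1
group by branch, sum of rate_bp:
branch
Airport      966
Downtown    1197
North       2296
South       3036
Name: rate_bp, dtype: int64
So sum() = 7495.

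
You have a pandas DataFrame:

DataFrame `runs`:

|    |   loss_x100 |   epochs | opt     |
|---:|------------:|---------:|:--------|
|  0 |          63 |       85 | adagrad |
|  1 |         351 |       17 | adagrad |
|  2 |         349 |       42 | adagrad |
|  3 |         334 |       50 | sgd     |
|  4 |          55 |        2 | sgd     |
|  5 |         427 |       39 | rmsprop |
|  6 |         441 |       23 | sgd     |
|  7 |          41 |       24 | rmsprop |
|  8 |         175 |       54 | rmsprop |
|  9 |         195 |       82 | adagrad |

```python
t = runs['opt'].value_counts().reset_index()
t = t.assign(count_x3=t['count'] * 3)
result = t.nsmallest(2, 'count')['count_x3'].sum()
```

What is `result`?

18

value_counts of opt:
opt
adagrad    4
sgd        3
rmsprop    3
Name: count, dtype: int64
reset_index():
       opt  count
0  adagrad      4
1      sgd      3
2  rmsprop      3
add column count_x3 = t['count'] * 3:
       opt  count  count_x3
0  adagrad      4        12
1      sgd      3         9
2  rmsprop      3         9
take 2 rows with smallest count:
       opt  count  count_x3
1      sgd      3         9
2  rmsprop      3         9
Reading off the sum of column 'count_x3', we get 18.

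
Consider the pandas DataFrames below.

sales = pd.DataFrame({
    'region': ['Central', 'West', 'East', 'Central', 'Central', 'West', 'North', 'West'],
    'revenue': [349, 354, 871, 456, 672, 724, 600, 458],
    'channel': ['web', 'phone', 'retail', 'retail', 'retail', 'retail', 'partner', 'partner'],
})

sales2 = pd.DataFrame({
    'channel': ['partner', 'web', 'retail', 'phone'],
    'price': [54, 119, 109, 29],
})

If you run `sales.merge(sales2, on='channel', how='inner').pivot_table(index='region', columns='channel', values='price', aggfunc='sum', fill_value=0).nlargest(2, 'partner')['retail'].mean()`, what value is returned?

merge on 'channel' (how='inner') → 8 rows:
    region  revenue  channel  price
0  Central      349      web    119
1     West      354    phone     29
2     East      871   retail    109
3  Central      456   retail    109
4  Central      672   retail    109
5     West      724   retail    109
6    North      600  partner     54
7     West      458  partner     54
pivot: rows=region, cols=channel, sum(price):
channel  partner  phone  retail  web
region                              
Central        0      0     218  119
East           0      0     109    0
North         54      0       0    0
West          54     29     109    0
take 2 rows with largest partner:
channel  partner  phone  retail  web
region                              
North         54      0       0    0
West          54     29     109    0
Finally, mean of column 'retail' = 54.5.

54.5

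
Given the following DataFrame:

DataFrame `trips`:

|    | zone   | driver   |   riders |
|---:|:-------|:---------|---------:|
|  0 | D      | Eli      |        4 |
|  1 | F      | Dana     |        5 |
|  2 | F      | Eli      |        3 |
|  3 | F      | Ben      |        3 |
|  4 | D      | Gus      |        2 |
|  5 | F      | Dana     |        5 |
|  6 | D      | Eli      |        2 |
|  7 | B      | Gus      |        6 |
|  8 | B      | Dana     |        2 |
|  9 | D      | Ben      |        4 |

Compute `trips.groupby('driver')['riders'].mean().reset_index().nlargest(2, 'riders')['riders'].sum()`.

8.0

group by driver, mean of riders:
driver
Ben     3.5
Dana    4.0
Eli     3.0
Gus     4.0
Name: riders, dtype: float64
reset_index():
  driver  riders
0    Ben     3.5
1   Dana     4.0
2    Eli     3.0
3    Gus     4.0
take 2 rows with largest riders:
  driver  riders
1   Dana     4.0
3    Gus     4.0
Taking the sum of column 'riders' gives 8.0.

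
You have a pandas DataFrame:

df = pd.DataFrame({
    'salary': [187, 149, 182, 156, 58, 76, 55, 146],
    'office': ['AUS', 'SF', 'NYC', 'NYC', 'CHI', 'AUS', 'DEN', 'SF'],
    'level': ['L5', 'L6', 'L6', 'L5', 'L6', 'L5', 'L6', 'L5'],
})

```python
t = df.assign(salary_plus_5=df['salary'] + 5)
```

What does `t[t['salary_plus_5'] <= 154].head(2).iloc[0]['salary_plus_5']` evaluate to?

154

add column salary_plus_5 = df['salary'] + 5:
   salary office level  salary_plus_5
0     187    AUS    L5            192
1     149     SF    L6            154
2     182    NYC    L6            187
3     156    NYC    L5            161
4      58    CHI    L6             63
5      76    AUS    L5             81
6      55    DEN    L6             60
7     146     SF    L5            151
filter rows where salary_plus_5 <= 154:
   salary office level  salary_plus_5
1     149     SF    L6            154
4      58    CHI    L6             63
5      76    AUS    L5             81
6      55    DEN    L6             60
7     146     SF    L5            151
take first 2 rows:
   salary office level  salary_plus_5
1     149     SF    L6            154
4      58    CHI    L6             63
Taking the value at position 0, column 'salary_plus_5' gives 154.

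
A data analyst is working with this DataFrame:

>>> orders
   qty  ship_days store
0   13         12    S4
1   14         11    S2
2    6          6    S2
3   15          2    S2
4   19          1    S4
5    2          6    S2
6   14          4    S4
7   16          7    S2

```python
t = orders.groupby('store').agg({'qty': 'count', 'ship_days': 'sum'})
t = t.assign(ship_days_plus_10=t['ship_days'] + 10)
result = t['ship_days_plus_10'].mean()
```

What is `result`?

34.5

group by store: count(qty), sum(ship_days):
       qty  ship_days
store                
S2       5         32
S4       3         17
add column ship_days_plus_10 = t['ship_days'] + 10:
       qty  ship_days  ship_days_plus_10
store                                   
S2       5         32                 42
S4       3         17                 27
Then the mean of column 'ship_days_plus_10': 34.5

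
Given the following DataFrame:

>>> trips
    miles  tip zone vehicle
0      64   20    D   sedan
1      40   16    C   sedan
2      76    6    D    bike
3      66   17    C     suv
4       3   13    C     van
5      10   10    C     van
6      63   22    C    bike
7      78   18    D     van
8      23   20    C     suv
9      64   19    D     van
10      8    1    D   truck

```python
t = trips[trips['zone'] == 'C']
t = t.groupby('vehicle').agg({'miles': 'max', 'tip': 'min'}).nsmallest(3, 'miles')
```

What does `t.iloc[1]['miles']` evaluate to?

filter rows where zone == 'C':
   miles  tip zone vehicle
1     40   16    C   sedan
3     66   17    C     suv
4      3   13    C     van
5     10   10    C     van
6     63   22    C    bike
8     23   20    C     suv
group by vehicle: max(miles), min(tip):
         miles  tip
vehicle            
bike        63   22
sedan       40   16
suv         66   17
van         10   10
take 3 rows with smallest miles:
         miles  tip
vehicle            
van         10   10
sedan       40   16
bike        63   22
So iloc[1]['miles'] = 40.

40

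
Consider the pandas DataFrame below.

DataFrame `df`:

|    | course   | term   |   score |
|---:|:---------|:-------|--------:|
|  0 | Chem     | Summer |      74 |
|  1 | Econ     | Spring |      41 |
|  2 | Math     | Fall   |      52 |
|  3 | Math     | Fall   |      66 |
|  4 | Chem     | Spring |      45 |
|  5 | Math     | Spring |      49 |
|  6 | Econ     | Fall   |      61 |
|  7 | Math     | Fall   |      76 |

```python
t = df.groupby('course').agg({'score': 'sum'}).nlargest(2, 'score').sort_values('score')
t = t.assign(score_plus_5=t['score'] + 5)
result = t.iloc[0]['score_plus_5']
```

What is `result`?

124

group by course, sum of score:
        score
course       
Chem      119
Econ      102
Math      243
take 2 rows with largest score:
        score
course       
Math      243
Chem      119
sort by score:
        score
course       
Chem      119
Math      243
add column score_plus_5 = t['score'] + 5:
        score  score_plus_5
course                     
Chem      119           124
Math      243           248
Then the value at position 0, column 'score_plus_5': 124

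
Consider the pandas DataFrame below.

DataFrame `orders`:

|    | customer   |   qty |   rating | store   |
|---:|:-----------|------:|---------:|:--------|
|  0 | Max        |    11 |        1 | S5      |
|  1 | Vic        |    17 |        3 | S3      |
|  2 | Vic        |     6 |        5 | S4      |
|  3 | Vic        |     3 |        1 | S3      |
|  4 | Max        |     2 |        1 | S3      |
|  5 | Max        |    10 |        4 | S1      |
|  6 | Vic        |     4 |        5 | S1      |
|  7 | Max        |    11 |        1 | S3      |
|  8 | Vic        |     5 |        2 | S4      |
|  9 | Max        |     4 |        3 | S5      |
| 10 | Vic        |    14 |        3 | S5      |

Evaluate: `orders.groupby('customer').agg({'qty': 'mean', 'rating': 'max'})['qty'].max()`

8.16666666667

group by customer: mean(qty), max(rating):
               qty  rating
customer                  
Max       7.600000       4
Vic       8.166667       5
Taking the max of column 'qty' gives 8.16666666667.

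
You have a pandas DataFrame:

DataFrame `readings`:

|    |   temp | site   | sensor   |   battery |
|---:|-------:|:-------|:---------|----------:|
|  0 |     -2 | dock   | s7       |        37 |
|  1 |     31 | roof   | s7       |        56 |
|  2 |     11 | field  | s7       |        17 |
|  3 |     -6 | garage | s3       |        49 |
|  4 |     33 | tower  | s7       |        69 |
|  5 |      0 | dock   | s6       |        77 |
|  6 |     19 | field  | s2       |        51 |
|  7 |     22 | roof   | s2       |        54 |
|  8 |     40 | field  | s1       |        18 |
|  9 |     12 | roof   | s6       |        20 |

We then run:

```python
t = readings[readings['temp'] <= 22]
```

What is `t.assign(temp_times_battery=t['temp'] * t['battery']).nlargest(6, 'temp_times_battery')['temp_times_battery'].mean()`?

filter rows where temp <= 22:
   temp    site sensor  battery
0    -2    dock     s7       37
2    11   field     s7       17
3    -6  garage     s3       49
5     0    dock     s6       77
6    19   field     s2       51
7    22    roof     s2       54
9    12    roof     s6       20
add column temp_times_battery = t['temp'] * t['battery']:
   temp    site sensor  battery  temp_times_battery
0    -2    dock     s7       37                 -74
2    11   field     s7       17                 187
3    -6  garage     s3       49                -294
5     0    dock     s6       77                   0
6    19   field     s2       51                 969
7    22    roof     s2       54                1188
9    12    roof     s6       20                 240
take 6 rows with largest temp_times_battery:
   temp   site sensor  battery  temp_times_battery
7    22   roof     s2       54                1188
6    19  field     s2       51                 969
9    12   roof     s6       20                 240
2    11  field     s7       17                 187
5     0   dock     s6       77                   0
0    -2   dock     s7       37                 -74
Then the mean of column 'temp_times_battery': 418.333333333

418.333333333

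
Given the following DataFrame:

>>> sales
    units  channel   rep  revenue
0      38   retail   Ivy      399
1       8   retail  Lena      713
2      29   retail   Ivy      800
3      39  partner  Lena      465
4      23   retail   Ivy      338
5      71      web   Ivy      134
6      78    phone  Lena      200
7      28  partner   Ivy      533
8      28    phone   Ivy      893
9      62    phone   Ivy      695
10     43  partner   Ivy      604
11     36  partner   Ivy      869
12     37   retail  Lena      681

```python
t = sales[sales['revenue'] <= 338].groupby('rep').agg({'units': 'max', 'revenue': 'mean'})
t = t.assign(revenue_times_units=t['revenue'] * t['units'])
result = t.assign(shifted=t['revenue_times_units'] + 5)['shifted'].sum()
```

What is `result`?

filter rows where revenue <= 338:
   units channel   rep  revenue
4     23  retail   Ivy      338
5     71     web   Ivy      134
6     78   phone  Lena      200
group by rep: max(units), mean(revenue):
      units  revenue
rep                 
Ivy      71    236.0
Lena     78    200.0
add column revenue_times_units = t['revenue'] * t['units']:
      units  revenue  revenue_times_units
rep                                      
Ivy      71    236.0              16756.0
Lena     78    200.0              15600.0
add column shifted = t['revenue_times_units'] + 5:
      units  revenue  revenue_times_units  shifted
rep                                               
Ivy      71    236.0              16756.0  16761.0
Lena     78    200.0              15600.0  15605.0
Then the sum of column 'shifted': 32366.0

32366.0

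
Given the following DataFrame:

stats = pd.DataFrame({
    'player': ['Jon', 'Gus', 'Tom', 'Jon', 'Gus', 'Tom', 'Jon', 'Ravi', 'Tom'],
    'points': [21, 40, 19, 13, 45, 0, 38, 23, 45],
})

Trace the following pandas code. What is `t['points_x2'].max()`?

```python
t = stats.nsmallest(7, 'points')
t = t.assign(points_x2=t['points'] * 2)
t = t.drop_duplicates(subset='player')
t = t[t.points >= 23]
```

80

take 7 rows with smallest points:
  player  points
5    Tom       0
3    Jon      13
2    Tom      19
0    Jon      21
7   Ravi      23
6    Jon      38
1    Gus      40
add column points_x2 = t['points'] * 2:
  player  points  points_x2
5    Tom       0          0
3    Jon      13         26
2    Tom      19         38
0    Jon      21         42
7   Ravi      23         46
6    Jon      38         76
1    Gus      40         80
drop duplicate player (keep=first):
  player  points  points_x2
5    Tom       0          0
3    Jon      13         26
7   Ravi      23         46
1    Gus      40         80
filter rows where points >= 23:
  player  points  points_x2
7   Ravi      23         46
1    Gus      40         80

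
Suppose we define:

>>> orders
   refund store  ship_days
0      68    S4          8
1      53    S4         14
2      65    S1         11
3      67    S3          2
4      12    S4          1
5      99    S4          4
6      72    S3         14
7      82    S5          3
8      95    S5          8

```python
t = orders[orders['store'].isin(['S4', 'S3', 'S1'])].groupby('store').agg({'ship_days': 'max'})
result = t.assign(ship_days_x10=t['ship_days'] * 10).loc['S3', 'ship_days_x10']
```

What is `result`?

filter rows where store in ['S4', 'S3', 'S1']:
   refund store  ship_days
0      68    S4          8
1      53    S4         14
2      65    S1         11
3      67    S3          2
4      12    S4          1
5      99    S4          4
6      72    S3         14
group by store, max of ship_days:
       ship_days
store           
S1            11
S3            14
S4            14
add column ship_days_x10 = t['ship_days'] * 10:
       ship_days  ship_days_x10
store                          
S1            11            110
S3            14            140
S4            14            140
The value at row 'S3', column 'ship_days_x10' is 140.

140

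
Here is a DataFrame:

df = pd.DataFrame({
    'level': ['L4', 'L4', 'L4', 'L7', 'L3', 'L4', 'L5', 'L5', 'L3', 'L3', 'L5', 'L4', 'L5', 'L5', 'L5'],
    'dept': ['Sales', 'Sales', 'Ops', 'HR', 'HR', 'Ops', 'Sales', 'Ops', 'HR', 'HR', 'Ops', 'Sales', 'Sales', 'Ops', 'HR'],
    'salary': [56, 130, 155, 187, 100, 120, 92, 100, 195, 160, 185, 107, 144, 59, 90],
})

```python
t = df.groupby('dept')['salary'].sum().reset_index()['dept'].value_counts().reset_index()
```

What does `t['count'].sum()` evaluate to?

3

group by dept, sum of salary:
dept
HR       732
Ops      619
Sales    529
Name: salary, dtype: int64
reset_index():
    dept  salary
0     HR     732
1    Ops     619
2  Sales     529
value_counts of dept:
dept
HR       1
Ops      1
Sales    1
Name: count, dtype: int64
reset_index():
    dept  count
0     HR      1
1    Ops      1
2  Sales      1
Reading off the sum of column 'count', we get 3.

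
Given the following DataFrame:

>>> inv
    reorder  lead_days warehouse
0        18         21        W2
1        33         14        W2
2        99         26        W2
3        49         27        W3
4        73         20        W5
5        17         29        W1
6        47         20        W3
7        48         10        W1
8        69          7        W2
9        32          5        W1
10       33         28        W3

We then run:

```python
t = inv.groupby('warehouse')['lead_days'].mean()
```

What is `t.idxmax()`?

W3

group by warehouse, mean of lead_days:
warehouse
W1    14.666667
W2    17.000000
W3    25.000000
W5    20.000000
Name: lead_days, dtype: float64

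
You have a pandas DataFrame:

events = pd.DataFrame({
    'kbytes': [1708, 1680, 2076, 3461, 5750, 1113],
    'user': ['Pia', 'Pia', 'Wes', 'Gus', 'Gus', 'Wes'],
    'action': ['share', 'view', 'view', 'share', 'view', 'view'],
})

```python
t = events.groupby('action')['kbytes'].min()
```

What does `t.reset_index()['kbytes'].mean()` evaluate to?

group by action, min of kbytes:
action
share    1708
view     1113
Name: kbytes, dtype: int64
reset_index():
  action  kbytes
0  share    1708
1   view    1113
The mean of column 'kbytes' is 1410.5.

1410.5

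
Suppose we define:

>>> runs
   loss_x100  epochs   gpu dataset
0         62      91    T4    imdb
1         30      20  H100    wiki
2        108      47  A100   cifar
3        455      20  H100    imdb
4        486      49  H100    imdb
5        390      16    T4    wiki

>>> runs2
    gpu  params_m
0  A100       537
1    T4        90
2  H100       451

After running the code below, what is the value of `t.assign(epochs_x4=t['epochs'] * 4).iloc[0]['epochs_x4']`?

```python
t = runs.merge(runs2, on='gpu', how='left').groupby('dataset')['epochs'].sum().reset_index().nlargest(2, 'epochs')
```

merge on 'gpu' (how='left') → 6 rows:
   loss_x100  epochs   gpu dataset  params_m
0         62      91    T4    imdb        90
1         30      20  H100    wiki       451
2        108      47  A100   cifar       537
3        455      20  H100    imdb       451
4        486      49  H100    imdb       451
5        390      16    T4    wiki        90
group by dataset, sum of epochs:
dataset
cifar     47
imdb     160
wiki      36
Name: epochs, dtype: int64
reset_index():
  dataset  epochs
0   cifar      47
1    imdb     160
2    wiki      36
take 2 rows with largest epochs:
  dataset  epochs
1    imdb     160
0   cifar      47
add column epochs_x4 = t['epochs'] * 4:
  dataset  epochs  epochs_x4
1    imdb     160        640
0   cifar      47        188

640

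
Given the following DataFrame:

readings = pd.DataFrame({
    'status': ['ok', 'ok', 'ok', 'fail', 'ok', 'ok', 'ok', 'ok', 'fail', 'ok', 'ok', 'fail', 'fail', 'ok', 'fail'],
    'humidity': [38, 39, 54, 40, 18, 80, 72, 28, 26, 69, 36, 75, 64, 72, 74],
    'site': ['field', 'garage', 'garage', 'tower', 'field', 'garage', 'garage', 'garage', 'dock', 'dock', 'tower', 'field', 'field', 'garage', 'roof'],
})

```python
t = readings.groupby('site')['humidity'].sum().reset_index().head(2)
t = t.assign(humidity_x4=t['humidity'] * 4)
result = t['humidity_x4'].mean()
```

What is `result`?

group by site, sum of humidity:
site
dock       95
field     195
garage    345
roof       74
tower      76
Name: humidity, dtype: int64
reset_index():
     site  humidity
0    dock        95
1   field       195
2  garage       345
3    roof        74
4   tower        76
take first 2 rows:
    site  humidity
0   dock        95
1  field       195
add column humidity_x4 = t['humidity'] * 4:
    site  humidity  humidity_x4
0   dock        95          380
1  field       195          780
mean of column 'humidity_x4' → 580.0

580.0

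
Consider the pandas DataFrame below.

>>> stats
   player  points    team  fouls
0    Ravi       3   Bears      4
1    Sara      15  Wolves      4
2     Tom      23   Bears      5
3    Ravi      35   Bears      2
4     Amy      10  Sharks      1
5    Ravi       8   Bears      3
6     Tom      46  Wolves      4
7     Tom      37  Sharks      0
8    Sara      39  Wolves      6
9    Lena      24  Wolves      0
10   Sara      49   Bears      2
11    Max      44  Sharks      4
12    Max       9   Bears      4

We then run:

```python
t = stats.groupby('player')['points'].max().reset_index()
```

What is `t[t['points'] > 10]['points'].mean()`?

group by player, max of points:
player
Amy     10
Lena    24
Max     44
Ravi    35
Sara    49
Tom     46
Name: points, dtype: int64
reset_index():
  player  points
0    Amy      10
1   Lena      24
2    Max      44
3   Ravi      35
4   Sara      49
5    Tom      46
filter rows where points > 10:
  player  points
1   Lena      24
2    Max      44
3   Ravi      35
4   Sara      49
5    Tom      46
Then the mean of column 'points': 39.6

39.6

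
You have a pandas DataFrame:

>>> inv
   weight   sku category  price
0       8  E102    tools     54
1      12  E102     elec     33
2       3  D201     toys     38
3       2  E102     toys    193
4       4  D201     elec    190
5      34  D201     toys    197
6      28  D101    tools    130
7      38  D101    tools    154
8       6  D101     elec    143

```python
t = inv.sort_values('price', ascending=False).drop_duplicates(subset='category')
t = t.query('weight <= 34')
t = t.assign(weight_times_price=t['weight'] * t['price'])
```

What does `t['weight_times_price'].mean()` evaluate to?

sort by price descending:
   weight   sku category  price
5      34  D201     toys    197
3       2  E102     toys    193
4       4  D201     elec    190
7      38  D101    tools    154
8       6  D101     elec    143
6      28  D101    tools    130
0       8  E102    tools     54
2       3  D201     toys     38
1      12  E102     elec     33
drop duplicate category (keep=first):
   weight   sku category  price
5      34  D201     toys    197
4       4  D201     elec    190
7      38  D101    tools    154
filter rows where weight <= 34:
   weight   sku category  price
5      34  D201     toys    197
4       4  D201     elec    190
add column weight_times_price = t['weight'] * t['price']:
   weight   sku category  price  weight_times_price
5      34  D201     toys    197                6698
4       4  D201     elec    190                 760

3729.0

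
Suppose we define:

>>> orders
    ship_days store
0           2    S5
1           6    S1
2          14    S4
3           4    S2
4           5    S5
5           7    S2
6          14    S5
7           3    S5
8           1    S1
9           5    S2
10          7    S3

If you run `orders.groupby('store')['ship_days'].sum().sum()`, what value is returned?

group by store, sum of ship_days:
store
S1     7
S2    16
S3     7
S4    14
S5    24
Name: ship_days, dtype: int64
Then the sum of the resulting series: 68

68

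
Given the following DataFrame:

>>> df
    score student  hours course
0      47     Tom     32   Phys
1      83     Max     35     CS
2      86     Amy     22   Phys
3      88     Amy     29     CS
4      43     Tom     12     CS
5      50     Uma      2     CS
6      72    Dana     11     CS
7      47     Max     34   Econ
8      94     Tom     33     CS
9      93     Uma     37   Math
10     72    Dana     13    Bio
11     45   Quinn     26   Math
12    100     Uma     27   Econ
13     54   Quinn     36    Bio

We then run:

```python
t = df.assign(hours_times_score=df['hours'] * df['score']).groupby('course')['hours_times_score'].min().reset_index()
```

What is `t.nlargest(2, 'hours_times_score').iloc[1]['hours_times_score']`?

add column hours_times_score = df['hours'] * df['score']:
    score student  hours course  hours_times_score
0      47     Tom     32   Phys               1504
1      83     Max     35     CS               2905
2      86     Amy     22   Phys               1892
3      88     Amy     29     CS               2552
4      43     Tom     12     CS                516
5      50     Uma      2     CS                100
6      72    Dana     11     CS                792
7      47     Max     34   Econ               1598
8      94     Tom     33     CS               3102
9      93     Uma     37   Math               3441
10     72    Dana     13    Bio                936
11     45   Quinn     26   Math               1170
12    100     Uma     27   Econ               2700
13     54   Quinn     36    Bio               1944
group by course, min of hours_times_score:
course
Bio      936
CS       100
Econ    1598
Math    1170
Phys    1504
Name: hours_times_score, dtype: int64
reset_index():
  course  hours_times_score
0    Bio                936
1     CS                100
2   Econ               1598
3   Math               1170
4   Phys               1504
take 2 rows with largest hours_times_score:
  course  hours_times_score
2   Econ               1598
4   Phys               1504

1504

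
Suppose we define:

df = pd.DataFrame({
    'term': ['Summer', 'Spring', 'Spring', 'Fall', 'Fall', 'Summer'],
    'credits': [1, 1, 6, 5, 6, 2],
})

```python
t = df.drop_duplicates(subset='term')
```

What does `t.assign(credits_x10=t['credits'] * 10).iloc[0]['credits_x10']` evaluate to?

10

drop duplicate term (keep=first):
     term  credits
0  Summer        1
1  Spring        1
3    Fall        5
add column credits_x10 = t['credits'] * 10:
     term  credits  credits_x10
0  Summer        1           10
1  Spring        1           10
3    Fall        5           50
Reading off the value at position 0, column 'credits_x10', we get 10.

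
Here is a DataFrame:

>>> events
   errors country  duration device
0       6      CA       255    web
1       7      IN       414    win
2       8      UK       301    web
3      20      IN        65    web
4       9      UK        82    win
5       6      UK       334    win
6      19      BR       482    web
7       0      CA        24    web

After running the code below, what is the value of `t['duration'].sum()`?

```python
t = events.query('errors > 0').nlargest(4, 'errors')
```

930

filter rows where errors > 0:
   errors country  duration device
0       6      CA       255    web
1       7      IN       414    win
2       8      UK       301    web
3      20      IN        65    web
4       9      UK        82    win
5       6      UK       334    win
6      19      BR       482    web
take 4 rows with largest errors:
   errors country  duration device
3      20      IN        65    web
6      19      BR       482    web
4       9      UK        82    win
2       8      UK       301    web
The sum of column 'duration' is 930.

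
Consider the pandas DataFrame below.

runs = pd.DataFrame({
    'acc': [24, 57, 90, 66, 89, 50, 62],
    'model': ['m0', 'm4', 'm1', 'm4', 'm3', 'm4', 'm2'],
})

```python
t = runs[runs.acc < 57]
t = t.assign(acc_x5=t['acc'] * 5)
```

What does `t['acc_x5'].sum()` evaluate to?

370

filter rows where acc < 57:
   acc model
0   24    m0
5   50    m4
add column acc_x5 = t['acc'] * 5:
   acc model  acc_x5
0   24    m0     120
5   50    m4     250
Reading off the sum of column 'acc_x5', we get 370.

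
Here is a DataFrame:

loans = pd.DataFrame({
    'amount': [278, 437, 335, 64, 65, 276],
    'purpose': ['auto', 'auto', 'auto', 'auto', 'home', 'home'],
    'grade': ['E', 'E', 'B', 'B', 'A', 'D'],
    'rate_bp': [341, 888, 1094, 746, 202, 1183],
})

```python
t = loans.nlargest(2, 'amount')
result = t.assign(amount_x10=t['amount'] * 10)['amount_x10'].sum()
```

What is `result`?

7720

take 2 rows with largest amount:
   amount purpose grade  rate_bp
1     437    auto     E      888
2     335    auto     B     1094
add column amount_x10 = t['amount'] * 10:
   amount purpose grade  rate_bp  amount_x10
1     437    auto     E      888        4370
2     335    auto     B     1094        3350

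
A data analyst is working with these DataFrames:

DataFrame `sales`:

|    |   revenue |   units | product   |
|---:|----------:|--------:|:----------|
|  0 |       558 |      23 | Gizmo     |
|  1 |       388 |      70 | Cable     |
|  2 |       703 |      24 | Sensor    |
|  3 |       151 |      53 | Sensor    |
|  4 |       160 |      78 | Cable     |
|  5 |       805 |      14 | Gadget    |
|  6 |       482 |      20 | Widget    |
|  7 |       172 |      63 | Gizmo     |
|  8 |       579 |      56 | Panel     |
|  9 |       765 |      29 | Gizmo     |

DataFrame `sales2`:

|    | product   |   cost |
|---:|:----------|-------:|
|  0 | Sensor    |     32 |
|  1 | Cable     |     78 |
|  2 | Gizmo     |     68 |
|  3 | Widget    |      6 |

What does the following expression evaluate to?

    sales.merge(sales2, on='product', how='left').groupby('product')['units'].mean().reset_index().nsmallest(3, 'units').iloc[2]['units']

merge on 'product' (how='left') → 10 rows:
   revenue  units product  cost
0      558     23   Gizmo  68.0
1      388     70   Cable  78.0
2      703     24  Sensor  32.0
3      151     53  Sensor  32.0
4      160     78   Cable  78.0
5      805     14  Gadget   NaN
6      482     20  Widget   6.0
7      172     63   Gizmo  68.0
8      579     56   Panel   NaN
9      765     29   Gizmo  68.0
group by product, mean of units:
product
Cable     74.000000
Gadget    14.000000
Gizmo     38.333333
Panel     56.000000
Sensor    38.500000
Widget    20.000000
Name: units, dtype: float64
reset_index():
  product      units
0   Cable  74.000000
1  Gadget  14.000000
2   Gizmo  38.333333
3   Panel  56.000000
4  Sensor  38.500000
5  Widget  20.000000
take 3 rows with smallest units:
  product      units
1  Gadget  14.000000
5  Widget  20.000000
2   Gizmo  38.333333

38.3333333333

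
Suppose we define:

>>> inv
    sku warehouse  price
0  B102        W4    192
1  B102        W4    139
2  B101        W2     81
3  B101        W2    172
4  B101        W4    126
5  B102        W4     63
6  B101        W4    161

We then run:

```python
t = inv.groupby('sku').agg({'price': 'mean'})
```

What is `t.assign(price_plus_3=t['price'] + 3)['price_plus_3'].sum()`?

group by sku, mean of price:
           price
sku             
B101  135.000000
B102  131.333333
add column price_plus_3 = t['price'] + 3:
           price  price_plus_3
sku                           
B101  135.000000    138.000000
B102  131.333333    134.333333
Finally, sum of column 'price_plus_3' = 272.333333333.

272.333333333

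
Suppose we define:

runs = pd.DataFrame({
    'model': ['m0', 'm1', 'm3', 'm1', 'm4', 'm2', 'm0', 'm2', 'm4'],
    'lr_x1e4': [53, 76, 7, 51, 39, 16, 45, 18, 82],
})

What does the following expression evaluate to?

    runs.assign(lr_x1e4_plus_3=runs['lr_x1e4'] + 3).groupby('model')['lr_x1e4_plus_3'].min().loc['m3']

10

add column lr_x1e4_plus_3 = runs['lr_x1e4'] + 3:
  model  lr_x1e4  lr_x1e4_plus_3
0    m0       53              56
1    m1       76              79
2    m3        7              10
3    m1       51              54
4    m4       39              42
5    m2       16              19
6    m0       45              48
7    m2       18              21
8    m4       82              85
group by model, min of lr_x1e4_plus_3:
model
m0    48
m1    54
m2    19
m3    10
m4    42
Name: lr_x1e4_plus_3, dtype: int64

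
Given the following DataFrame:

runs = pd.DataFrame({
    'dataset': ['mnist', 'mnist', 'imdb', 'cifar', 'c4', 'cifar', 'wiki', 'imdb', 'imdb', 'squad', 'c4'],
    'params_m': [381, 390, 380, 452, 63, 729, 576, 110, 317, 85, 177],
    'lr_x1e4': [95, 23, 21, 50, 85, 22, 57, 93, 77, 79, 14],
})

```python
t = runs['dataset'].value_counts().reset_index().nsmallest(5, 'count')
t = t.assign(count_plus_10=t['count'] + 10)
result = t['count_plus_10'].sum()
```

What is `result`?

58

value_counts of dataset:
dataset
imdb     3
mnist    2
cifar    2
c4       2
wiki     1
squad    1
Name: count, dtype: int64
reset_index():
  dataset  count
0    imdb      3
1   mnist      2
2   cifar      2
3      c4      2
4    wiki      1
5   squad      1
take 5 rows with smallest count:
  dataset  count
4    wiki      1
5   squad      1
1   mnist      2
2   cifar      2
3      c4      2
add column count_plus_10 = t['count'] + 10:
  dataset  count  count_plus_10
4    wiki      1             11
5   squad      1             11
1   mnist      2             12
2   cifar      2             12
3      c4      2             12
Finally, sum of column 'count_plus_10' = 58.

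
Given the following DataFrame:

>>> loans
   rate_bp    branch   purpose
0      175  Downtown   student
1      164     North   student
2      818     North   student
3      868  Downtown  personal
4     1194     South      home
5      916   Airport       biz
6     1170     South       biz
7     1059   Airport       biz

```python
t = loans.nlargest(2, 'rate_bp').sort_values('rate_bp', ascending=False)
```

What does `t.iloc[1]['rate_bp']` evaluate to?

take 2 rows with largest rate_bp:
   rate_bp branch purpose
4     1194  South    home
6     1170  South     biz
sort by rate_bp descending:
   rate_bp branch purpose
4     1194  South    home
6     1170  South     biz

1170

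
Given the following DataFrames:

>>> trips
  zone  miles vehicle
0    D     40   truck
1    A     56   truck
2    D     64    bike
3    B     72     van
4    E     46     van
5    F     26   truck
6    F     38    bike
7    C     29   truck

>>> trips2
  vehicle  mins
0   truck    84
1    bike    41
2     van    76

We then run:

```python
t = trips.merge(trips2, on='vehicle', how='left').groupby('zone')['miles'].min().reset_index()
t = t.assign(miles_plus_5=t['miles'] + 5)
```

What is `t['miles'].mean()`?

44.8333333333

merge on 'vehicle' (how='left') → 8 rows:
  zone  miles vehicle  mins
0    D     40   truck    84
1    A     56   truck    84
2    D     64    bike    41
3    B     72     van    76
4    E     46     van    76
5    F     26   truck    84
6    F     38    bike    41
7    C     29   truck    84
group by zone, min of miles:
zone
A    56
B    72
C    29
D    40
E    46
F    26
Name: miles, dtype: int64
reset_index():
  zone  miles
0    A     56
1    B     72
2    C     29
3    D     40
4    E     46
5    F     26
add column miles_plus_5 = t['miles'] + 5:
  zone  miles  miles_plus_5
0    A     56            61
1    B     72            77
2    C     29            34
3    D     40            45
4    E     46            51
5    F     26            31
Reading off the mean of column 'miles', we get 44.8333333333.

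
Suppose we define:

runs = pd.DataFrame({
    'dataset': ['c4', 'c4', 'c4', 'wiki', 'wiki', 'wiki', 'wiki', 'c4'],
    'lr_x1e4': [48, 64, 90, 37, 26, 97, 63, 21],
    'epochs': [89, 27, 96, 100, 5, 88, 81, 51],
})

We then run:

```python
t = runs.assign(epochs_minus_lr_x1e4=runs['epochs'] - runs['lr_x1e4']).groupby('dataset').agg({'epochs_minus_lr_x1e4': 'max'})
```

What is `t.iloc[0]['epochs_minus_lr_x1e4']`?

41

add column epochs_minus_lr_x1e4 = runs['epochs'] - runs['lr_x1e4']:
  dataset  lr_x1e4  epochs  epochs_minus_lr_x1e4
0      c4       48      89                    41
1      c4       64      27                   -37
2      c4       90      96                     6
3    wiki       37     100                    63
4    wiki       26       5                   -21
5    wiki       97      88                    -9
6    wiki       63      81                    18
7      c4       21      51                    30
group by dataset, max of epochs_minus_lr_x1e4:
         epochs_minus_lr_x1e4
dataset                      
c4                         41
wiki                       63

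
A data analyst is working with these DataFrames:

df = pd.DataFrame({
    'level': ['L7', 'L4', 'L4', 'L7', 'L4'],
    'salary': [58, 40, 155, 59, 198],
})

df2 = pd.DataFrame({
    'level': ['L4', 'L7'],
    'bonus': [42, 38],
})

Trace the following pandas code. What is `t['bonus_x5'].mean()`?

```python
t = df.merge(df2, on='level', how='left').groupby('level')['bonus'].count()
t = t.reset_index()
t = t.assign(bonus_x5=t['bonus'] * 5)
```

merge on 'level' (how='left') → 5 rows:
  level  salary  bonus
0    L7      58     38
1    L4      40     42
2    L4     155     42
3    L7      59     38
4    L4     198     42
group by level, count of bonus:
level
L4    3
L7    2
Name: bonus, dtype: int64
reset_index():
  level  bonus
0    L4      3
1    L7      2
add column bonus_x5 = t['bonus'] * 5:
  level  bonus  bonus_x5
0    L4      3        15
1    L7      2        10
Reading off the mean of column 'bonus_x5', we get 12.5.

12.5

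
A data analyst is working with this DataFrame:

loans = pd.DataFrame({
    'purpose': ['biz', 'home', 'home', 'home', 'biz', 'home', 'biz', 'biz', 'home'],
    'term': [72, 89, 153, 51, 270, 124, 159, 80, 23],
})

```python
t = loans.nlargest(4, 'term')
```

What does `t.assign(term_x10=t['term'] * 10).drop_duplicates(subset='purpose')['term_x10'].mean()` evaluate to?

2115.0

take 4 rows with largest term:
  purpose  term
4     biz   270
6     biz   159
2    home   153
5    home   124
add column term_x10 = t['term'] * 10:
  purpose  term  term_x10
4     biz   270      2700
6     biz   159      1590
2    home   153      1530
5    home   124      1240
drop duplicate purpose (keep=first):
  purpose  term  term_x10
4     biz   270      2700
2    home   153      1530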